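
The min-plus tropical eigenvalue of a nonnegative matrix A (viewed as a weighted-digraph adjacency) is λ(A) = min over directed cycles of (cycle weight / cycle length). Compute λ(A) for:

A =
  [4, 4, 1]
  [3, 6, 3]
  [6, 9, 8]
λ(A) = 7/2

Enumerate directed cycles and compute their means (weight / length). Sample:
  cycle 0 → 0: weight = 4, length = 1, mean = 4/1 ≈ 4.000
  cycle 1 → 1: weight = 6, length = 1, mean = 6/1 ≈ 6.000
  cycle 2 → 2: weight = 8, length = 1, mean = 8/1 ≈ 8.000
  cycle 0 → 1 → 0: weight = 7, length = 2, mean = 7/2 ≈ 3.500
  cycle 0 → 2 → 0: weight = 7, length = 2, mean = 7/2 ≈ 3.500
  cycle 1 → 0 → 1: weight = 7, length = 2, mean = 7/2 ≈ 3.500
Minimum mean = 3.500, attained e.g. along the cycle 0 → 1 → 0 with weight 7 and length 2. So λ(A) = 7/2 = 7/2.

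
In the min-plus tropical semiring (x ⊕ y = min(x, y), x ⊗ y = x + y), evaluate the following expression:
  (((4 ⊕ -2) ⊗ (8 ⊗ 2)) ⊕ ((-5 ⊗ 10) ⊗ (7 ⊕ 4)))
(((4 ⊕ -2) ⊗ (8 ⊗ 2)) ⊕ ((-5 ⊗ 10) ⊗ (7 ⊕ 4))) = 8

Expand innermost to outermost. Recall ⊕ takes the minimum of its arguments and ⊗ takes their sum. Working out the expression (((4 ⊕ -2) ⊗ (8 ⊗ 2)) ⊕ ((-5 ⊗ 10) ⊗ (7 ⊕ 4))) gives 8.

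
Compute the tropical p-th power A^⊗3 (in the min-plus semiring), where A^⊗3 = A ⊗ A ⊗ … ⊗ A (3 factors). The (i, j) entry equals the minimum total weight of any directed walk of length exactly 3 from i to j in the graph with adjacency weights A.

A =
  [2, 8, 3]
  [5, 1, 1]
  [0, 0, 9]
A^⊗3 =
  [5, 4, 4]
  [2, 2, 2]
  [1, 1, 2]

Each entry (A^⊗3)_ij equals the minimum over all length-3 walks i = v_0 → v_1 → … → v_3 = j of Σ_t A[v_t][v_{t+1}]. For example, for (i, j) = (0, 2) we minimise over 9 possible intermediate vertex sequences; the minimum is 4, attained along the walk 0 → 2 → 1 → 2.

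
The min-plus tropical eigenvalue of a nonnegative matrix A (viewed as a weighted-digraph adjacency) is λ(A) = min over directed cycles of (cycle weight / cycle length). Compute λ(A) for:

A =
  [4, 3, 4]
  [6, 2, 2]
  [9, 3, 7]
λ(A) = 2

Enumerate directed cycles and compute their means (weight / length). Sample:
  cycle 0 → 0: weight = 4, length = 1, mean = 4/1 ≈ 4.000
  cycle 1 → 1: weight = 2, length = 1, mean = 2/1 ≈ 2.000
  cycle 2 → 2: weight = 7, length = 1, mean = 7/1 ≈ 7.000
  cycle 0 → 1 → 0: weight = 9, length = 2, mean = 9/2 ≈ 4.500
  cycle 0 → 2 → 0: weight = 13, length = 2, mean = 13/2 ≈ 6.500
  cycle 1 → 0 → 1: weight = 9, length = 2, mean = 9/2 ≈ 4.500
Minimum mean = 2.000, attained e.g. along the cycle 1 → 1 with weight 2 and length 1. So λ(A) = 2/1 = 2.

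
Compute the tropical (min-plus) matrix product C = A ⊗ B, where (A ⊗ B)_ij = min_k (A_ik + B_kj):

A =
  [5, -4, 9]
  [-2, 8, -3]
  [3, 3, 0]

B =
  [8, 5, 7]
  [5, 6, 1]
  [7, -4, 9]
A ⊗ B =
  [1, 2, -3]
  [4, -7, 5]
  [7, -4, 4]

Apply the min-plus product entry-by-entry:
  C[0][0] = min over k of (A[0][0] + B[0][0] = 5 + 8 = 13, A[0][1] + B[1][0] = -4 + 5 = 1, A[0][2] + B[2][0] = 9 + 7 = 16) = 1 (attained at k = 1)
  C[0][1] = min over k of (A[0][0] + B[0][1] = 5 + 5 = 10, A[0][1] + B[1][1] = -4 + 6 = 2, A[0][2] + B[2][1] = 9 + -4 = 5) = 2 (attained at k = 1)
  C[0][2] = min over k of (A[0][0] + B[0][2] = 5 + 7 = 12, A[0][1] + B[1][2] = -4 + 1 = -3, A[0][2] + B[2][2] = 9 + 9 = 18) = -3 (attained at k = 1)
  C[1][0] = min over k of (A[1][0] + B[0][0] = -2 + 8 = 6, A[1][1] + B[1][0] = 8 + 5 = 13, A[1][2] + B[2][0] = -3 + 7 = 4) = 4 (attained at k = 2)
  C[1][1] = min over k of (A[1][0] + B[0][1] = -2 + 5 = 3, A[1][1] + B[1][1] = 8 + 6 = 14, A[1][2] + B[2][1] = -3 + -4 = -7) = -7 (attained at k = 2)
  C[1][2] = min over k of (A[1][0] + B[0][2] = -2 + 7 = 5, A[1][1] + B[1][2] = 8 + 1 = 9, A[1][2] + B[2][2] = -3 + 9 = 6) = 5 (attained at k = 0)
  C[2][0] = min over k of (A[2][0] + B[0][0] = 3 + 8 = 11, A[2][1] + B[1][0] = 3 + 5 = 8, A[2][2] + B[2][0] = 0 + 7 = 7) = 7 (attained at k = 2)
  C[2][1] = min over k of (A[2][0] + B[0][1] = 3 + 5 = 8, A[2][1] + B[1][1] = 3 + 6 = 9, A[2][2] + B[2][1] = 0 + -4 = -4) = -4 (attained at k = 2)
  C[2][2] = min over k of (A[2][0] + B[0][2] = 3 + 7 = 10, A[2][1] + B[1][2] = 3 + 1 = 4, A[2][2] + B[2][2] = 0 + 9 = 9) = 4 (attained at k = 1)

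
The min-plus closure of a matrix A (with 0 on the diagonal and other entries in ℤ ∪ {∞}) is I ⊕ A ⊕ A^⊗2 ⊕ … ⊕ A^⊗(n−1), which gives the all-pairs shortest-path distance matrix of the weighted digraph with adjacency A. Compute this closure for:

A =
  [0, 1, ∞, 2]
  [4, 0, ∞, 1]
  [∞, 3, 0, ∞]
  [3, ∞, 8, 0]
Closure =
  [0, 1, 10, 2]
  [4, 0, 9, 1]
  [7, 3, 0, 4]
  [3, 4, 8, 0]

This is the Floyd-Warshall all-pairs shortest-path computation. For each intermediate vertex k = 0, 1, …, 3, update dist[i][j] ← min(dist[i][j], dist[i][k] + dist[k][j]). The final matrix gives, for each (i, j), the minimum total weight of any directed path from i to j (possibly empty when i = j).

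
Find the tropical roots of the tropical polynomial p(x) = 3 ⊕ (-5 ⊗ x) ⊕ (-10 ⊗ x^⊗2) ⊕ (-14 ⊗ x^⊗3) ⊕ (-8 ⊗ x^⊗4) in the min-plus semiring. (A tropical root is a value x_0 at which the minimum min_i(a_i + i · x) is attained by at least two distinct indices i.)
Roots: {-6, 4, 5, 8}

Each tropical root is a break point of the lower envelope of the lines y = a_i + i · x (there are 5 lines, with slopes 0, 1, ..., 4). Only the lines that attain the minimum somewhere contribute to roots; other lines are dominated. Here the surviving (envelope) indices are i = 4, i = 3, i = 2, i = 1, i = 0.
Intersections between consecutive envelope lines give the roots: for adjacent envelope indices i < j the intersection is x = (a_i − a_j) / (j − i). Reading off the sorted break points: {-6, 4, 5, 8}.
Verification: at each break x_0, at least two indices attain the minimum of min_i(a_i + i · x_0).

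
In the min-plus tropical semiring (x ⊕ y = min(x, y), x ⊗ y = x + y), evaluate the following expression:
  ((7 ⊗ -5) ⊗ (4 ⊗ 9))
((7 ⊗ -5) ⊗ (4 ⊗ 9)) = 15

Expand innermost to outermost. Recall ⊕ takes the minimum of its arguments and ⊗ takes their sum. Working out the expression ((7 ⊗ -5) ⊗ (4 ⊗ 9)) gives 15.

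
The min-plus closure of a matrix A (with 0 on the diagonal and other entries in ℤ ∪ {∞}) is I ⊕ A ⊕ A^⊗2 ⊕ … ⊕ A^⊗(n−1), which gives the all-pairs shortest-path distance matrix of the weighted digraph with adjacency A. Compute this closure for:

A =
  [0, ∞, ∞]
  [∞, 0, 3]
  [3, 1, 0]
Closure =
  [0, ∞, ∞]
  [6, 0, 3]
  [3, 1, 0]

This is the Floyd-Warshall all-pairs shortest-path computation. For each intermediate vertex k = 0, 1, …, 2, update dist[i][j] ← min(dist[i][j], dist[i][k] + dist[k][j]). The final matrix gives, for each (i, j), the minimum total weight of any directed path from i to j (possibly empty when i = j).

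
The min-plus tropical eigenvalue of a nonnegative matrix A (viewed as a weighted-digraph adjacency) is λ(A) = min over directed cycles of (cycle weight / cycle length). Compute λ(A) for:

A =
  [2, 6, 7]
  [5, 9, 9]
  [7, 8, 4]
λ(A) = 2

Enumerate directed cycles and compute their means (weight / length). Sample:
  cycle 0 → 0: weight = 2, length = 1, mean = 2/1 ≈ 2.000
  cycle 1 → 1: weight = 9, length = 1, mean = 9/1 ≈ 9.000
  cycle 2 → 2: weight = 4, length = 1, mean = 4/1 ≈ 4.000
  cycle 0 → 1 → 0: weight = 11, length = 2, mean = 11/2 ≈ 5.500
  cycle 0 → 2 → 0: weight = 14, length = 2, mean = 14/2 ≈ 7.000
  cycle 1 → 0 → 1: weight = 11, length = 2, mean = 11/2 ≈ 5.500
Minimum mean = 2.000, attained e.g. along the cycle 0 → 0 with weight 2 and length 1. So λ(A) = 2/1 = 2.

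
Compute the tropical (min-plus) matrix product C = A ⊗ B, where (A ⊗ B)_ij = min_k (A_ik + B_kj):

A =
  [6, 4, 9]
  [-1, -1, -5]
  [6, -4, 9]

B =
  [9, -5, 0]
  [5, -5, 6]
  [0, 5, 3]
A ⊗ B =
  [9, -1, 6]
  [-5, -6, -2]
  [1, -9, 2]

Apply the min-plus product entry-by-entry:
  C[0][0] = min over k of (A[0][0] + B[0][0] = 6 + 9 = 15, A[0][1] + B[1][0] = 4 + 5 = 9, A[0][2] + B[2][0] = 9 + 0 = 9) = 9 (attained at k = 1)
  C[0][1] = min over k of (A[0][0] + B[0][1] = 6 + -5 = 1, A[0][1] + B[1][1] = 4 + -5 = -1, A[0][2] + B[2][1] = 9 + 5 = 14) = -1 (attained at k = 1)
  C[0][2] = min over k of (A[0][0] + B[0][2] = 6 + 0 = 6, A[0][1] + B[1][2] = 4 + 6 = 10, A[0][2] + B[2][2] = 9 + 3 = 12) = 6 (attained at k = 0)
  C[1][0] = min over k of (A[1][0] + B[0][0] = -1 + 9 = 8, A[1][1] + B[1][0] = -1 + 5 = 4, A[1][2] + B[2][0] = -5 + 0 = -5) = -5 (attained at k = 2)
  C[1][1] = min over k of (A[1][0] + B[0][1] = -1 + -5 = -6, A[1][1] + B[1][1] = -1 + -5 = -6, A[1][2] + B[2][1] = -5 + 5 = 0) = -6 (attained at k = 0)
  C[1][2] = min over k of (A[1][0] + B[0][2] = -1 + 0 = -1, A[1][1] + B[1][2] = -1 + 6 = 5, A[1][2] + B[2][2] = -5 + 3 = -2) = -2 (attained at k = 2)
  C[2][0] = min over k of (A[2][0] + B[0][0] = 6 + 9 = 15, A[2][1] + B[1][0] = -4 + 5 = 1, A[2][2] + B[2][0] = 9 + 0 = 9) = 1 (attained at k = 1)
  C[2][1] = min over k of (A[2][0] + B[0][1] = 6 + -5 = 1, A[2][1] + B[1][1] = -4 + -5 = -9, A[2][2] + B[2][1] = 9 + 5 = 14) = -9 (attained at k = 1)
  C[2][2] = min over k of (A[2][0] + B[0][2] = 6 + 0 = 6, A[2][1] + B[1][2] = -4 + 6 = 2, A[2][2] + B[2][2] = 9 + 3 = 12) = 2 (attained at k = 1)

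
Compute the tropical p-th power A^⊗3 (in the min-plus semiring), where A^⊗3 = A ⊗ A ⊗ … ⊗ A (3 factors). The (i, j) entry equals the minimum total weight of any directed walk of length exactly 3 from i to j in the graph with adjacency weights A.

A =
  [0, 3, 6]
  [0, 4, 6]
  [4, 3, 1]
A^⊗3 =
  [0, 3, 6]
  [0, 3, 6]
  [3, 5, 3]

Each entry (A^⊗3)_ij equals the minimum over all length-3 walks i = v_0 → v_1 → … → v_3 = j of Σ_t A[v_t][v_{t+1}]. For example, for (i, j) = (0, 2) we minimise over 9 possible intermediate vertex sequences; the minimum is 6, attained along the walk 0 → 0 → 0 → 2.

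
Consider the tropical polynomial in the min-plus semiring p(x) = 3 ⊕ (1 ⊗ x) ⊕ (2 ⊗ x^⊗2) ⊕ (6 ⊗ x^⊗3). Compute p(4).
p(4) = 3

A tropical monomial a ⊗ x^⊗i evaluates to a + i · x. Evaluating each term at x = 4:
  Term 0 contributes 3 + 0 · 4 = 3
  Term 1 contributes 1 + 1 · 4 = 5
  Term 2 contributes 2 + 2 · 4 = 10
  Term 3 contributes 6 + 3 · 4 = 18
p(4) = ⊕ of these = min[3, 5, 10, 18] = 3.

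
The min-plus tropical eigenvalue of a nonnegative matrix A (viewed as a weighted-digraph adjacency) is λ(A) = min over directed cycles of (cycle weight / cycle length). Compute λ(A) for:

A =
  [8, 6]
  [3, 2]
λ(A) = 2

Enumerate directed cycles and compute their means (weight / length). Sample:
  cycle 0 → 0: weight = 8, length = 1, mean = 8/1 ≈ 8.000
  cycle 1 → 1: weight = 2, length = 1, mean = 2/1 ≈ 2.000
  cycle 0 → 1 → 0: weight = 9, length = 2, mean = 9/2 ≈ 4.500
  cycle 1 → 0 → 1: weight = 9, length = 2, mean = 9/2 ≈ 4.500
Minimum mean = 2.000, attained e.g. along the cycle 1 → 1 with weight 2 and length 1. So λ(A) = 2/1 = 2.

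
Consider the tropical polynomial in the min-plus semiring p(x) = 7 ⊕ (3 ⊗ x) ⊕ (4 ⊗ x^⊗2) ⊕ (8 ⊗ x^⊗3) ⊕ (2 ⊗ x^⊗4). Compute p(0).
p(0) = 2

A tropical monomial a ⊗ x^⊗i evaluates to a + i · x. Evaluating each term at x = 0:
  Term 0 contributes 7 + 0 · 0 = 7
  Term 1 contributes 3 + 1 · 0 = 3
  Term 2 contributes 4 + 2 · 0 = 4
  Term 3 contributes 8 + 3 · 0 = 8
  Term 4 contributes 2 + 4 · 0 = 2
p(0) = ⊕ of these = min[7, 3, 4, 8, 2] = 2.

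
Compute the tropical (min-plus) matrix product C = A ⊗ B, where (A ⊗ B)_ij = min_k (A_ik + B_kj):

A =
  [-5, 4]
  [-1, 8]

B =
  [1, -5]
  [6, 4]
A ⊗ B =
  [-4, -10]
  [0, -6]

Apply the min-plus product entry-by-entry:
  C[0][0] = min over k of (A[0][0] + B[0][0] = -5 + 1 = -4, A[0][1] + B[1][0] = 4 + 6 = 10) = -4 (attained at k = 0)
  C[0][1] = min over k of (A[0][0] + B[0][1] = -5 + -5 = -10, A[0][1] + B[1][1] = 4 + 4 = 8) = -10 (attained at k = 0)
  C[1][0] = min over k of (A[1][0] + B[0][0] = -1 + 1 = 0, A[1][1] + B[1][0] = 8 + 6 = 14) = 0 (attained at k = 0)
  C[1][1] = min over k of (A[1][0] + B[0][1] = -1 + -5 = -6, A[1][1] + B[1][1] = 8 + 4 = 12) = -6 (attained at k = 0)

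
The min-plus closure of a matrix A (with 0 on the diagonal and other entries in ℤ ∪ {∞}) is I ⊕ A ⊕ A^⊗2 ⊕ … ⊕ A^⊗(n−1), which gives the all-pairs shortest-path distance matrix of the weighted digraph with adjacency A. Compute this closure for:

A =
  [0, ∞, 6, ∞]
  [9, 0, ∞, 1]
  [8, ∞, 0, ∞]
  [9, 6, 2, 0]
Closure =
  [0, ∞, 6, ∞]
  [9, 0, 3, 1]
  [8, ∞, 0, ∞]
  [9, 6, 2, 0]

This is the Floyd-Warshall all-pairs shortest-path computation. For each intermediate vertex k = 0, 1, …, 3, update dist[i][j] ← min(dist[i][j], dist[i][k] + dist[k][j]). The final matrix gives, for each (i, j), the minimum total weight of any directed path from i to j (possibly empty when i = j).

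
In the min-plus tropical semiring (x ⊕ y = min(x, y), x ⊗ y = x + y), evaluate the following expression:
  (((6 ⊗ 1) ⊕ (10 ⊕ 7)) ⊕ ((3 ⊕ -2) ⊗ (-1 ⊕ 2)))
(((6 ⊗ 1) ⊕ (10 ⊕ 7)) ⊕ ((3 ⊕ -2) ⊗ (-1 ⊕ 2))) = -3

Expand innermost to outermost. Recall ⊕ takes the minimum of its arguments and ⊗ takes their sum. Working out the expression (((6 ⊗ 1) ⊕ (10 ⊕ 7)) ⊕ ((3 ⊕ -2) ⊗ (-1 ⊕ 2))) gives -3.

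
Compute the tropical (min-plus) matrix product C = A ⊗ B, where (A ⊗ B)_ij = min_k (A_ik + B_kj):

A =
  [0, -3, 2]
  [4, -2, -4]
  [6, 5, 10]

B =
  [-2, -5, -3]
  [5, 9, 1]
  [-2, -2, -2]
A ⊗ B =
  [-2, -5, -3]
  [-6, -6, -6]
  [4, 1, 3]

Apply the min-plus product entry-by-entry:
  C[0][0] = min over k of (A[0][0] + B[0][0] = 0 + -2 = -2, A[0][1] + B[1][0] = -3 + 5 = 2, A[0][2] + B[2][0] = 2 + -2 = 0) = -2 (attained at k = 0)
  C[0][1] = min over k of (A[0][0] + B[0][1] = 0 + -5 = -5, A[0][1] + B[1][1] = -3 + 9 = 6, A[0][2] + B[2][1] = 2 + -2 = 0) = -5 (attained at k = 0)
  C[0][2] = min over k of (A[0][0] + B[0][2] = 0 + -3 = -3, A[0][1] + B[1][2] = -3 + 1 = -2, A[0][2] + B[2][2] = 2 + -2 = 0) = -3 (attained at k = 0)
  C[1][0] = min over k of (A[1][0] + B[0][0] = 4 + -2 = 2, A[1][1] + B[1][0] = -2 + 5 = 3, A[1][2] + B[2][0] = -4 + -2 = -6) = -6 (attained at k = 2)
  C[1][1] = min over k of (A[1][0] + B[0][1] = 4 + -5 = -1, A[1][1] + B[1][1] = -2 + 9 = 7, A[1][2] + B[2][1] = -4 + -2 = -6) = -6 (attained at k = 2)
  C[1][2] = min over k of (A[1][0] + B[0][2] = 4 + -3 = 1, A[1][1] + B[1][2] = -2 + 1 = -1, A[1][2] + B[2][2] = -4 + -2 = -6) = -6 (attained at k = 2)
  C[2][0] = min over k of (A[2][0] + B[0][0] = 6 + -2 = 4, A[2][1] + B[1][0] = 5 + 5 = 10, A[2][2] + B[2][0] = 10 + -2 = 8) = 4 (attained at k = 0)
  C[2][1] = min over k of (A[2][0] + B[0][1] = 6 + -5 = 1, A[2][1] + B[1][1] = 5 + 9 = 14, A[2][2] + B[2][1] = 10 + -2 = 8) = 1 (attained at k = 0)
  C[2][2] = min over k of (A[2][0] + B[0][2] = 6 + -3 = 3, A[2][1] + B[1][2] = 5 + 1 = 6, A[2][2] + B[2][2] = 10 + -2 = 8) = 3 (attained at k = 0)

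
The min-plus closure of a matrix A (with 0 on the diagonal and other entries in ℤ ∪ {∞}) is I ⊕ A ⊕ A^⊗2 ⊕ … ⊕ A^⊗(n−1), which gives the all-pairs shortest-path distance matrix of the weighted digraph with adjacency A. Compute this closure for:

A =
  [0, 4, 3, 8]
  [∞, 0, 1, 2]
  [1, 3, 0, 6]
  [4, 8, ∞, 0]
Closure =
  [0, 4, 3, 6]
  [2, 0, 1, 2]
  [1, 3, 0, 5]
  [4, 8, 7, 0]

This is the Floyd-Warshall all-pairs shortest-path computation. For each intermediate vertex k = 0, 1, …, 3, update dist[i][j] ← min(dist[i][j], dist[i][k] + dist[k][j]). The final matrix gives, for each (i, j), the minimum total weight of any directed path from i to j (possibly empty when i = j).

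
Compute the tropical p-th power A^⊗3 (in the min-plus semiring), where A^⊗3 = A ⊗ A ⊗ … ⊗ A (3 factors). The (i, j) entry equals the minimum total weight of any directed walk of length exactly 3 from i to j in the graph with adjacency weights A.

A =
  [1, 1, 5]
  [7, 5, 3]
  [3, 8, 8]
A^⊗3 =
  [3, 3, 5]
  [7, 7, 11]
  [5, 5, 7]

Each entry (A^⊗3)_ij equals the minimum over all length-3 walks i = v_0 → v_1 → … → v_3 = j of Σ_t A[v_t][v_{t+1}]. For example, for (i, j) = (0, 2) we minimise over 9 possible intermediate vertex sequences; the minimum is 5, attained along the walk 0 → 0 → 1 → 2.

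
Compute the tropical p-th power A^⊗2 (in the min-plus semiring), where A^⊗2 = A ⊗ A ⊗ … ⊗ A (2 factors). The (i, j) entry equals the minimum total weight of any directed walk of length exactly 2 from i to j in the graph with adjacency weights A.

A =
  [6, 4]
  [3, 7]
A^⊗2 =
  [7, 10]
  [9, 7]

Each entry (A^⊗2)_ij equals the minimum over all length-2 walks i = v_0 → v_1 → … → v_2 = j of Σ_t A[v_t][v_{t+1}]. For example, for (i, j) = (0, 1) we minimise over 2 possible intermediate vertex sequences; the minimum is 10, attained along the walk 0 → 0 → 1.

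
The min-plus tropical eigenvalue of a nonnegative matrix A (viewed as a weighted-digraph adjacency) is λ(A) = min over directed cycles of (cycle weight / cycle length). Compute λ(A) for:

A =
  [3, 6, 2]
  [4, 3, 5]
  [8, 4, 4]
λ(A) = 3

Enumerate directed cycles and compute their means (weight / length). Sample:
  cycle 0 → 0: weight = 3, length = 1, mean = 3/1 ≈ 3.000
  cycle 1 → 1: weight = 3, length = 1, mean = 3/1 ≈ 3.000
  cycle 2 → 2: weight = 4, length = 1, mean = 4/1 ≈ 4.000
  cycle 0 → 1 → 0: weight = 10, length = 2, mean = 10/2 ≈ 5.000
  cycle 0 → 2 → 0: weight = 10, length = 2, mean = 10/2 ≈ 5.000
  cycle 1 → 0 → 1: weight = 10, length = 2, mean = 10/2 ≈ 5.000
Minimum mean = 3.000, attained e.g. along the cycle 0 → 0 with weight 3 and length 1. So λ(A) = 3/1 = 3.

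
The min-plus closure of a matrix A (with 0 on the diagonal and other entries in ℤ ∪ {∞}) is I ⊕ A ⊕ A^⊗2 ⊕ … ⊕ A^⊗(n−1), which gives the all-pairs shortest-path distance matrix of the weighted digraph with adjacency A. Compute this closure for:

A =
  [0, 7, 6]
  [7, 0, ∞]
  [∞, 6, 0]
Closure =
  [0, 7, 6]
  [7, 0, 13]
  [13, 6, 0]

This is the Floyd-Warshall all-pairs shortest-path computation. For each intermediate vertex k = 0, 1, …, 2, update dist[i][j] ← min(dist[i][j], dist[i][k] + dist[k][j]). The final matrix gives, for each (i, j), the minimum total weight of any directed path from i to j (possibly empty when i = j).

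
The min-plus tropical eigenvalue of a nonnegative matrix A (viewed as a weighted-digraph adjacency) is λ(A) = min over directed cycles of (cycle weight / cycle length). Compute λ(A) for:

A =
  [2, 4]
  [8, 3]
λ(A) = 2

Enumerate directed cycles and compute their means (weight / length). Sample:
  cycle 0 → 0: weight = 2, length = 1, mean = 2/1 ≈ 2.000
  cycle 1 → 1: weight = 3, length = 1, mean = 3/1 ≈ 3.000
  cycle 0 → 1 → 0: weight = 12, length = 2, mean = 12/2 ≈ 6.000
  cycle 1 → 0 → 1: weight = 12, length = 2, mean = 12/2 ≈ 6.000
Minimum mean = 2.000, attained e.g. along the cycle 0 → 0 with weight 2 and length 1. So λ(A) = 2/1 = 2.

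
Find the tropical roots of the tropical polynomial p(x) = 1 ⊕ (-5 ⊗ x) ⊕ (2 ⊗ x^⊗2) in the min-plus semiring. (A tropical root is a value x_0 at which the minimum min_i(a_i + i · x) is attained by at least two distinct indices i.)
Roots: {-7, 6}

Each tropical root is a break point of the lower envelope of the lines y = a_i + i · x (there are 3 lines, with slopes 0, 1, ..., 2). Only the lines that attain the minimum somewhere contribute to roots; other lines are dominated. Here the surviving (envelope) indices are i = 2, i = 1, i = 0.
Intersections between consecutive envelope lines give the roots: for adjacent envelope indices i < j the intersection is x = (a_i − a_j) / (j − i). Reading off the sorted break points: {-7, 6}.
Verification: at each break x_0, at least two indices attain the minimum of min_i(a_i + i · x_0).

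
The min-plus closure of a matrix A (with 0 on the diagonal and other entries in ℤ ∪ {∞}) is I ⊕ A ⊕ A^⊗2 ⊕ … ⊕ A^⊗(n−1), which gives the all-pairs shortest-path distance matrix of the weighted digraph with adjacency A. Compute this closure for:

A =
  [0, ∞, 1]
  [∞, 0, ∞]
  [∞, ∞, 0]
Closure =
  [0, ∞, 1]
  [∞, 0, ∞]
  [∞, ∞, 0]

This is the Floyd-Warshall all-pairs shortest-path computation. For each intermediate vertex k = 0, 1, …, 2, update dist[i][j] ← min(dist[i][j], dist[i][k] + dist[k][j]). The final matrix gives, for each (i, j), the minimum total weight of any directed path from i to j (possibly empty when i = j).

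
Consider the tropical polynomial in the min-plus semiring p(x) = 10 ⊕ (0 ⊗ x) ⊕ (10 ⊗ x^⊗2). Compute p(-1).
p(-1) = -1

A tropical monomial a ⊗ x^⊗i evaluates to a + i · x. Evaluating each term at x = -1:
  Term 0 contributes 10 + 0 · -1 = 10
  Term 1 contributes 0 + 1 · -1 = -1
  Term 2 contributes 10 + 2 · -1 = 8
p(-1) = ⊕ of these = min[10, -1, 8] = -1.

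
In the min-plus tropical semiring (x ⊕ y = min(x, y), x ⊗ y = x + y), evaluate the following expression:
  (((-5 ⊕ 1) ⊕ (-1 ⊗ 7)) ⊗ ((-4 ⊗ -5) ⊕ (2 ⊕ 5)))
(((-5 ⊕ 1) ⊕ (-1 ⊗ 7)) ⊗ ((-4 ⊗ -5) ⊕ (2 ⊕ 5))) = -14

Expand innermost to outermost. Recall ⊕ takes the minimum of its arguments and ⊗ takes their sum. Working out the expression (((-5 ⊕ 1) ⊕ (-1 ⊗ 7)) ⊗ ((-4 ⊗ -5) ⊕ (2 ⊕ 5))) gives -14.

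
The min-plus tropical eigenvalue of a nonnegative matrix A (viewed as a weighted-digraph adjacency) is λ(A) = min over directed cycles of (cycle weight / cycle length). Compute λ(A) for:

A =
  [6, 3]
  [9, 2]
λ(A) = 2

Enumerate directed cycles and compute their means (weight / length). Sample:
  cycle 0 → 0: weight = 6, length = 1, mean = 6/1 ≈ 6.000
  cycle 1 → 1: weight = 2, length = 1, mean = 2/1 ≈ 2.000
  cycle 0 → 1 → 0: weight = 12, length = 2, mean = 12/2 ≈ 6.000
  cycle 1 → 0 → 1: weight = 12, length = 2, mean = 12/2 ≈ 6.000
Minimum mean = 2.000, attained e.g. along the cycle 1 → 1 with weight 2 and length 1. So λ(A) = 2/1 = 2.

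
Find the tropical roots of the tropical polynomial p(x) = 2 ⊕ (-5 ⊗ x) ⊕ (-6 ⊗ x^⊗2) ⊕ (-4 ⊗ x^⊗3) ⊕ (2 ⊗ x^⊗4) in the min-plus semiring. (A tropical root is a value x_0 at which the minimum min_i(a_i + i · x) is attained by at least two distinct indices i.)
Roots: {-6, -2, 1, 7}

Each tropical root is a break point of the lower envelope of the lines y = a_i + i · x (there are 5 lines, with slopes 0, 1, ..., 4). Only the lines that attain the minimum somewhere contribute to roots; other lines are dominated. Here the surviving (envelope) indices are i = 4, i = 3, i = 2, i = 1, i = 0.
Intersections between consecutive envelope lines give the roots: for adjacent envelope indices i < j the intersection is x = (a_i − a_j) / (j − i). Reading off the sorted break points: {-6, -2, 1, 7}.
Verification: at each break x_0, at least two indices attain the minimum of min_i(a_i + i · x_0).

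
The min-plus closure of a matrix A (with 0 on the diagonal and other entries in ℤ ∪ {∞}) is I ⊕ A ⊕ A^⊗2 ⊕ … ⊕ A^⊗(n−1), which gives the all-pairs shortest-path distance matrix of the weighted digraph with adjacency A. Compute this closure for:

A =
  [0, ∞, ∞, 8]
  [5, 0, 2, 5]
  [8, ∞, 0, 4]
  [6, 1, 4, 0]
Closure =
  [0, 9, 11, 8]
  [5, 0, 2, 5]
  [8, 5, 0, 4]
  [6, 1, 3, 0]

This is the Floyd-Warshall all-pairs shortest-path computation. For each intermediate vertex k = 0, 1, …, 3, update dist[i][j] ← min(dist[i][j], dist[i][k] + dist[k][j]). The final matrix gives, for each (i, j), the minimum total weight of any directed path from i to j (possibly empty when i = j).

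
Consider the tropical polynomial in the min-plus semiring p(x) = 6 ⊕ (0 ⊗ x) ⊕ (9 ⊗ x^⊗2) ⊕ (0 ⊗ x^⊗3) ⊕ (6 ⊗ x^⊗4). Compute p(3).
p(3) = 3

A tropical monomial a ⊗ x^⊗i evaluates to a + i · x. Evaluating each term at x = 3:
  Term 0 contributes 6 + 0 · 3 = 6
  Term 1 contributes 0 + 1 · 3 = 3
  Term 2 contributes 9 + 2 · 3 = 15
  Term 3 contributes 0 + 3 · 3 = 9
  Term 4 contributes 6 + 4 · 3 = 18
p(3) = ⊕ of these = min[6, 3, 15, 9, 18] = 3.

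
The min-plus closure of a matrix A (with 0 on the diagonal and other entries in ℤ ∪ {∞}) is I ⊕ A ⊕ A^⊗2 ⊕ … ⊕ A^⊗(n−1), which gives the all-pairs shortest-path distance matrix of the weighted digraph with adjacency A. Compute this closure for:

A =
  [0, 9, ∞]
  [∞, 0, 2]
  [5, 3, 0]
Closure =
  [0, 9, 11]
  [7, 0, 2]
  [5, 3, 0]

This is the Floyd-Warshall all-pairs shortest-path computation. For each intermediate vertex k = 0, 1, …, 2, update dist[i][j] ← min(dist[i][j], dist[i][k] + dist[k][j]). The final matrix gives, for each (i, j), the minimum total weight of any directed path from i to j (possibly empty when i = j).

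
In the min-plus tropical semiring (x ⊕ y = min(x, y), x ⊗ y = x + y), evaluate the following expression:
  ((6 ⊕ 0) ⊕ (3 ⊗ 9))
((6 ⊕ 0) ⊕ (3 ⊗ 9)) = 0

Expand innermost to outermost. Recall ⊕ takes the minimum of its arguments and ⊗ takes their sum. Working out the expression ((6 ⊕ 0) ⊕ (3 ⊗ 9)) gives 0.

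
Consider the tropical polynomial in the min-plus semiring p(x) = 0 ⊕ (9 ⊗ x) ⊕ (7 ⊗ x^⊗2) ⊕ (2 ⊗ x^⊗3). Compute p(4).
p(4) = 0

A tropical monomial a ⊗ x^⊗i evaluates to a + i · x. Evaluating each term at x = 4:
  Term 0 contributes 0 + 0 · 4 = 0
  Term 1 contributes 9 + 1 · 4 = 13
  Term 2 contributes 7 + 2 · 4 = 15
  Term 3 contributes 2 + 3 · 4 = 14
p(4) = ⊕ of these = min[0, 13, 15, 14] = 0.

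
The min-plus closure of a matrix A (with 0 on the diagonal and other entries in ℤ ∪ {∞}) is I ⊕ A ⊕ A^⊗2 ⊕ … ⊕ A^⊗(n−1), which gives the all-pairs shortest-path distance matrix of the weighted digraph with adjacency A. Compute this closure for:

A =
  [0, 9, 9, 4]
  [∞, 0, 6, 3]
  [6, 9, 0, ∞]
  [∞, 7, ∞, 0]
Closure =
  [0, 9, 9, 4]
  [12, 0, 6, 3]
  [6, 9, 0, 10]
  [19, 7, 13, 0]

This is the Floyd-Warshall all-pairs shortest-path computation. For each intermediate vertex k = 0, 1, …, 3, update dist[i][j] ← min(dist[i][j], dist[i][k] + dist[k][j]). The final matrix gives, for each (i, j), the minimum total weight of any directed path from i to j (possibly empty when i = j).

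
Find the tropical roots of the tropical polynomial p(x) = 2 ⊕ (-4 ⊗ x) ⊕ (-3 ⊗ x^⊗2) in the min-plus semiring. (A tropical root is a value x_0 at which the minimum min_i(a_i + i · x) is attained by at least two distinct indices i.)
Roots: {-1, 6}

Each tropical root is a break point of the lower envelope of the lines y = a_i + i · x (there are 3 lines, with slopes 0, 1, ..., 2). Only the lines that attain the minimum somewhere contribute to roots; other lines are dominated. Here the surviving (envelope) indices are i = 2, i = 1, i = 0.
Intersections between consecutive envelope lines give the roots: for adjacent envelope indices i < j the intersection is x = (a_i − a_j) / (j − i). Reading off the sorted break points: {-1, 6}.
Verification: at each break x_0, at least two indices attain the minimum of min_i(a_i + i · x_0).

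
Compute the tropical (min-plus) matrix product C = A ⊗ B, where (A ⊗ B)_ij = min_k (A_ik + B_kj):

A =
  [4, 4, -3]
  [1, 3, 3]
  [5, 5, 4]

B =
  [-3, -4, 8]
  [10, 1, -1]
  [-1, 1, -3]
A ⊗ B =
  [-4, -2, -6]
  [-2, -3, 0]
  [2, 1, 1]

Apply the min-plus product entry-by-entry:
  C[0][0] = min over k of (A[0][0] + B[0][0] = 4 + -3 = 1, A[0][1] + B[1][0] = 4 + 10 = 14, A[0][2] + B[2][0] = -3 + -1 = -4) = -4 (attained at k = 2)
  C[0][1] = min over k of (A[0][0] + B[0][1] = 4 + -4 = 0, A[0][1] + B[1][1] = 4 + 1 = 5, A[0][2] + B[2][1] = -3 + 1 = -2) = -2 (attained at k = 2)
  C[0][2] = min over k of (A[0][0] + B[0][2] = 4 + 8 = 12, A[0][1] + B[1][2] = 4 + -1 = 3, A[0][2] + B[2][2] = -3 + -3 = -6) = -6 (attained at k = 2)
  C[1][0] = min over k of (A[1][0] + B[0][0] = 1 + -3 = -2, A[1][1] + B[1][0] = 3 + 10 = 13, A[1][2] + B[2][0] = 3 + -1 = 2) = -2 (attained at k = 0)
  C[1][1] = min over k of (A[1][0] + B[0][1] = 1 + -4 = -3, A[1][1] + B[1][1] = 3 + 1 = 4, A[1][2] + B[2][1] = 3 + 1 = 4) = -3 (attained at k = 0)
  C[1][2] = min over k of (A[1][0] + B[0][2] = 1 + 8 = 9, A[1][1] + B[1][2] = 3 + -1 = 2, A[1][2] + B[2][2] = 3 + -3 = 0) = 0 (attained at k = 2)
  C[2][0] = min over k of (A[2][0] + B[0][0] = 5 + -3 = 2, A[2][1] + B[1][0] = 5 + 10 = 15, A[2][2] + B[2][0] = 4 + -1 = 3) = 2 (attained at k = 0)
  C[2][1] = min over k of (A[2][0] + B[0][1] = 5 + -4 = 1, A[2][1] + B[1][1] = 5 + 1 = 6, A[2][2] + B[2][1] = 4 + 1 = 5) = 1 (attained at k = 0)
  C[2][2] = min over k of (A[2][0] + B[0][2] = 5 + 8 = 13, A[2][1] + B[1][2] = 5 + -1 = 4, A[2][2] + B[2][2] = 4 + -3 = 1) = 1 (attained at k = 2)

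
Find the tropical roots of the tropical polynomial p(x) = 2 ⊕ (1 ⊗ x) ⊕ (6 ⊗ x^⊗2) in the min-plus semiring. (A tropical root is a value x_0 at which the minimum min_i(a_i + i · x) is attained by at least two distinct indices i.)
Roots: {-5, 1}

Each tropical root is a break point of the lower envelope of the lines y = a_i + i · x (there are 3 lines, with slopes 0, 1, ..., 2). Only the lines that attain the minimum somewhere contribute to roots; other lines are dominated. Here the surviving (envelope) indices are i = 2, i = 1, i = 0.
Intersections between consecutive envelope lines give the roots: for adjacent envelope indices i < j the intersection is x = (a_i − a_j) / (j − i). Reading off the sorted break points: {-5, 1}.
Verification: at each break x_0, at least two indices attain the minimum of min_i(a_i + i · x_0).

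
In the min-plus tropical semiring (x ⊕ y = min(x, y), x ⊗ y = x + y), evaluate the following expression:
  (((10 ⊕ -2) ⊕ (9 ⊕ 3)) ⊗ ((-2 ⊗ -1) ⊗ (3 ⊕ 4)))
(((10 ⊕ -2) ⊕ (9 ⊕ 3)) ⊗ ((-2 ⊗ -1) ⊗ (3 ⊕ 4))) = -2

Expand innermost to outermost. Recall ⊕ takes the minimum of its arguments and ⊗ takes their sum. Working out the expression (((10 ⊕ -2) ⊕ (9 ⊕ 3)) ⊗ ((-2 ⊗ -1) ⊗ (3 ⊕ 4))) gives -2.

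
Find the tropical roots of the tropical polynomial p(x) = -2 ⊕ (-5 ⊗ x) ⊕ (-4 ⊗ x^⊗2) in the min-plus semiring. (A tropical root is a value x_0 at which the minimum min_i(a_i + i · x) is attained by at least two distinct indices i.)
Roots: {-1, 3}

Each tropical root is a break point of the lower envelope of the lines y = a_i + i · x (there are 3 lines, with slopes 0, 1, ..., 2). Only the lines that attain the minimum somewhere contribute to roots; other lines are dominated. Here the surviving (envelope) indices are i = 2, i = 1, i = 0.
Intersections between consecutive envelope lines give the roots: for adjacent envelope indices i < j the intersection is x = (a_i − a_j) / (j − i). Reading off the sorted break points: {-1, 3}.
Verification: at each break x_0, at least two indices attain the minimum of min_i(a_i + i · x_0).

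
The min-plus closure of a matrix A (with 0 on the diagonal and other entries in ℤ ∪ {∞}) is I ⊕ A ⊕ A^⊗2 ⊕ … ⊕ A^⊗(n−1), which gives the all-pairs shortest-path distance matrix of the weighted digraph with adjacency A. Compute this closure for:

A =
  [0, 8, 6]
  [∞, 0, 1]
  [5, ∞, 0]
Closure =
  [0, 8, 6]
  [6, 0, 1]
  [5, 13, 0]

This is the Floyd-Warshall all-pairs shortest-path computation. For each intermediate vertex k = 0, 1, …, 2, update dist[i][j] ← min(dist[i][j], dist[i][k] + dist[k][j]). The final matrix gives, for each (i, j), the minimum total weight of any directed path from i to j (possibly empty when i = j).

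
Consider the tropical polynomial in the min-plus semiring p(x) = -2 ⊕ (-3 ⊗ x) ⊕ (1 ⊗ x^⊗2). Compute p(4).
p(4) = -2

A tropical monomial a ⊗ x^⊗i evaluates to a + i · x. Evaluating each term at x = 4:
  Term 0 contributes -2 + 0 · 4 = -2
  Term 1 contributes -3 + 1 · 4 = 1
  Term 2 contributes 1 + 2 · 4 = 9
p(4) = ⊕ of these = min[-2, 1, 9] = -2.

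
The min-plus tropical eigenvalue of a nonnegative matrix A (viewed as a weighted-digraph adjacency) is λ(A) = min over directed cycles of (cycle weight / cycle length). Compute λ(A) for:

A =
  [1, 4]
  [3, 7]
λ(A) = 1

Enumerate directed cycles and compute their means (weight / length). Sample:
  cycle 0 → 0: weight = 1, length = 1, mean = 1/1 ≈ 1.000
  cycle 1 → 1: weight = 7, length = 1, mean = 7/1 ≈ 7.000
  cycle 0 → 1 → 0: weight = 7, length = 2, mean = 7/2 ≈ 3.500
  cycle 1 → 0 → 1: weight = 7, length = 2, mean = 7/2 ≈ 3.500
Minimum mean = 1.000, attained e.g. along the cycle 0 → 0 with weight 1 and length 1. So λ(A) = 1/1 = 1.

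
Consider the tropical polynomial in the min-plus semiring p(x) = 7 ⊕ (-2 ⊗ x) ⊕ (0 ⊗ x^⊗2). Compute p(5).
p(5) = 3

A tropical monomial a ⊗ x^⊗i evaluates to a + i · x. Evaluating each term at x = 5:
  Term 0 contributes 7 + 0 · 5 = 7
  Term 1 contributes -2 + 1 · 5 = 3
  Term 2 contributes 0 + 2 · 5 = 10
p(5) = ⊕ of these = min[7, 3, 10] = 3.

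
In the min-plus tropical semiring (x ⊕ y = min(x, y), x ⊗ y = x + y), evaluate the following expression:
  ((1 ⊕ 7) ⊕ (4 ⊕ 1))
((1 ⊕ 7) ⊕ (4 ⊕ 1)) = 1

Expand innermost to outermost. Recall ⊕ takes the minimum of its arguments and ⊗ takes their sum. Working out the expression ((1 ⊕ 7) ⊕ (4 ⊕ 1)) gives 1.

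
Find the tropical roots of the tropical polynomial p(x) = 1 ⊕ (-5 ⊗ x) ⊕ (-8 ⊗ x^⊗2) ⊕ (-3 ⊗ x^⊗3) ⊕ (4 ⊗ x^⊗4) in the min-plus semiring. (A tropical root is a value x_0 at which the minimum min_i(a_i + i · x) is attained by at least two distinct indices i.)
Roots: {-7, -5, 3, 6}

Each tropical root is a break point of the lower envelope of the lines y = a_i + i · x (there are 5 lines, with slopes 0, 1, ..., 4). Only the lines that attain the minimum somewhere contribute to roots; other lines are dominated. Here the surviving (envelope) indices are i = 4, i = 3, i = 2, i = 1, i = 0.
Intersections between consecutive envelope lines give the roots: for adjacent envelope indices i < j the intersection is x = (a_i − a_j) / (j − i). Reading off the sorted break points: {-7, -5, 3, 6}.
Verification: at each break x_0, at least two indices attain the minimum of min_i(a_i + i · x_0).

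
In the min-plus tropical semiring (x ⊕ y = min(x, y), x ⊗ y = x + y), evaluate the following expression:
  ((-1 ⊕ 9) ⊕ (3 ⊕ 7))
((-1 ⊕ 9) ⊕ (3 ⊕ 7)) = -1

Expand innermost to outermost. Recall ⊕ takes the minimum of its arguments and ⊗ takes their sum. Working out the expression ((-1 ⊕ 9) ⊕ (3 ⊕ 7)) gives -1.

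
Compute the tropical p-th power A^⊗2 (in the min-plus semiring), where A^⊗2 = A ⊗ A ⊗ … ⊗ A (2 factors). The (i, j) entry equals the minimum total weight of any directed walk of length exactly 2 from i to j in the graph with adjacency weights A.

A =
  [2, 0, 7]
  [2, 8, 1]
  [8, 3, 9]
A^⊗2 =
  [2, 2, 1]
  [4, 2, 9]
  [5, 8, 4]

Each entry (A^⊗2)_ij equals the minimum over all length-2 walks i = v_0 → v_1 → … → v_2 = j of Σ_t A[v_t][v_{t+1}]. For example, for (i, j) = (0, 2) we minimise over 3 possible intermediate vertex sequences; the minimum is 1, attained along the walk 0 → 1 → 2.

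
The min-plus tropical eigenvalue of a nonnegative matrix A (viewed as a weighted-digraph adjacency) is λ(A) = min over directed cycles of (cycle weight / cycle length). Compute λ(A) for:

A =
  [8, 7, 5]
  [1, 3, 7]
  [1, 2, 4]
λ(A) = 8/3

Enumerate directed cycles and compute their means (weight / length). Sample:
  cycle 0 → 0: weight = 8, length = 1, mean = 8/1 ≈ 8.000
  cycle 1 → 1: weight = 3, length = 1, mean = 3/1 ≈ 3.000
  cycle 2 → 2: weight = 4, length = 1, mean = 4/1 ≈ 4.000
  cycle 0 → 1 → 0: weight = 8, length = 2, mean = 8/2 ≈ 4.000
  cycle 0 → 2 → 0: weight = 6, length = 2, mean = 6/2 ≈ 3.000
  cycle 1 → 0 → 1: weight = 8, length = 2, mean = 8/2 ≈ 4.000
Minimum mean = 2.667, attained e.g. along the cycle 0 → 2 → 1 → 0 with weight 8 and length 3. So λ(A) = 8/3 = 8/3.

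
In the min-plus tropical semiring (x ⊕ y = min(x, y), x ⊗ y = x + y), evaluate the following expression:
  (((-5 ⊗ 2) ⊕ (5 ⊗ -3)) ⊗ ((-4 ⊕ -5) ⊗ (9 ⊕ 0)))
(((-5 ⊗ 2) ⊕ (5 ⊗ -3)) ⊗ ((-4 ⊕ -5) ⊗ (9 ⊕ 0))) = -8

Expand innermost to outermost. Recall ⊕ takes the minimum of its arguments and ⊗ takes their sum. Working out the expression (((-5 ⊗ 2) ⊕ (5 ⊗ -3)) ⊗ ((-4 ⊕ -5) ⊗ (9 ⊕ 0))) gives -8.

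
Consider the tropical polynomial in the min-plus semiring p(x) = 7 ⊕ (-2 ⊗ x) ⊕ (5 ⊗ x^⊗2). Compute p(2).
p(2) = 0

A tropical monomial a ⊗ x^⊗i evaluates to a + i · x. Evaluating each term at x = 2:
  Term 0 contributes 7 + 0 · 2 = 7
  Term 1 contributes -2 + 1 · 2 = 0
  Term 2 contributes 5 + 2 · 2 = 9
p(2) = ⊕ of these = min[7, 0, 9] = 0.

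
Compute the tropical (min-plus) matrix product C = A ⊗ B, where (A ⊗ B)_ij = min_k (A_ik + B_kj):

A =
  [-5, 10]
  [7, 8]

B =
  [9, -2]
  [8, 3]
A ⊗ B =
  [4, -7]
  [16, 5]

Apply the min-plus product entry-by-entry:
  C[0][0] = min over k of (A[0][0] + B[0][0] = -5 + 9 = 4, A[0][1] + B[1][0] = 10 + 8 = 18) = 4 (attained at k = 0)
  C[0][1] = min over k of (A[0][0] + B[0][1] = -5 + -2 = -7, A[0][1] + B[1][1] = 10 + 3 = 13) = -7 (attained at k = 0)
  C[1][0] = min over k of (A[1][0] + B[0][0] = 7 + 9 = 16, A[1][1] + B[1][0] = 8 + 8 = 16) = 16 (attained at k = 0)
  C[1][1] = min over k of (A[1][0] + B[0][1] = 7 + -2 = 5, A[1][1] + B[1][1] = 8 + 3 = 11) = 5 (attained at k = 0)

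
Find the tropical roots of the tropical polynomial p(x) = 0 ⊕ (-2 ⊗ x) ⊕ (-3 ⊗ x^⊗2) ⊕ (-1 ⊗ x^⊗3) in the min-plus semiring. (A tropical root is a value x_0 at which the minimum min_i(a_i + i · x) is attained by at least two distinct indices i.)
Roots: {-2, 1, 2}

Each tropical root is a break point of the lower envelope of the lines y = a_i + i · x (there are 4 lines, with slopes 0, 1, ..., 3). Only the lines that attain the minimum somewhere contribute to roots; other lines are dominated. Here the surviving (envelope) indices are i = 3, i = 2, i = 1, i = 0.
Intersections between consecutive envelope lines give the roots: for adjacent envelope indices i < j the intersection is x = (a_i − a_j) / (j − i). Reading off the sorted break points: {-2, 1, 2}.
Verification: at each break x_0, at least two indices attain the minimum of min_i(a_i + i · x_0).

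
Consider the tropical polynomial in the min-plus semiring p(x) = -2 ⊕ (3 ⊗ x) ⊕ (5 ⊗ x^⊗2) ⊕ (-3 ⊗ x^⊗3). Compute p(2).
p(2) = -2

A tropical monomial a ⊗ x^⊗i evaluates to a + i · x. Evaluating each term at x = 2:
  Term 0 contributes -2 + 0 · 2 = -2
  Term 1 contributes 3 + 1 · 2 = 5
  Term 2 contributes 5 + 2 · 2 = 9
  Term 3 contributes -3 + 3 · 2 = 3
p(2) = ⊕ of these = min[-2, 5, 9, 3] = -2.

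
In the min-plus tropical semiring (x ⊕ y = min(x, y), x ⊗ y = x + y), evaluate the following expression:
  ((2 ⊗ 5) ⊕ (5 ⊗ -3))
((2 ⊗ 5) ⊕ (5 ⊗ -3)) = 2

Expand innermost to outermost. Recall ⊕ takes the minimum of its arguments and ⊗ takes their sum. Working out the expression ((2 ⊗ 5) ⊕ (5 ⊗ -3)) gives 2.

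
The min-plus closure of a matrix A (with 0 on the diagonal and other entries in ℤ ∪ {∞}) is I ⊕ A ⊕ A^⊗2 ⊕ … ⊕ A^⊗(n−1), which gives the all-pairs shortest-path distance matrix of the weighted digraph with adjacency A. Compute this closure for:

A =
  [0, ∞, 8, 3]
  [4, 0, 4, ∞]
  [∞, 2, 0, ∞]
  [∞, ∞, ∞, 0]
Closure =
  [0, 10, 8, 3]
  [4, 0, 4, 7]
  [6, 2, 0, 9]
  [∞, ∞, ∞, 0]

This is the Floyd-Warshall all-pairs shortest-path computation. For each intermediate vertex k = 0, 1, …, 3, update dist[i][j] ← min(dist[i][j], dist[i][k] + dist[k][j]). The final matrix gives, for each (i, j), the minimum total weight of any directed path from i to j (possibly empty when i = j).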